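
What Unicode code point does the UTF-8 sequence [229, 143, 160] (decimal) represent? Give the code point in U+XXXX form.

U+53E0

Leading byte 0xE5 = 11100101 matches 1110xxxx → 3-byte sequence.
Byte 1: 0xE5 = 11100101, payload 0101 (4 bits).
Byte 2: 0x8F = 10001111 (10xxxxxx ✓), payload 001111.
Byte 3: 0xA0 = 10100000 (10xxxxxx ✓), payload 100000.
Concatenate: 0101001111100000 = 0x53E0 (16 bits → U+53E0).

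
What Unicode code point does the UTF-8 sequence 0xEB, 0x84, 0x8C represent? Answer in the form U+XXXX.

U+B10C

Leading byte 0xEB = 11101011 matches 1110xxxx → 3-byte sequence.
Byte 1: 0xEB = 11101011, payload 1011 (4 bits).
Byte 2: 0x84 = 10000100 (10xxxxxx ✓), payload 000100.
Byte 3: 0x8C = 10001100 (10xxxxxx ✓), payload 001100.
Concatenate: 1011000100001100 = 0xB10C (16 bits → U+B10C).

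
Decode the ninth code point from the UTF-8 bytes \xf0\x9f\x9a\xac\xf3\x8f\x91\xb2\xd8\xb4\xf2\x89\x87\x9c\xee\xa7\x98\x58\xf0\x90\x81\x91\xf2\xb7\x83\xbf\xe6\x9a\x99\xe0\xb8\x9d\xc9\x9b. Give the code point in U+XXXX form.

U+6699

Offset 0: leading byte 0xF0 = 11110000 → 4-byte char #1 = F0 9F 9A AC.
Offset 4: leading byte 0xF3 = 11110011 → 4-byte char #2 = F3 8F 91 B2.
Offset 8: leading byte 0xD8 = 11011000 → 2-byte char #3 = D8 B4.
Offset 10: leading byte 0xF2 = 11110010 → 4-byte char #4 = F2 89 87 9C.
Offset 14: leading byte 0xEE = 11101110 → 3-byte char #5 = EE A7 98.
Offset 17: leading byte 0x58 = 01011000 → 1-byte char #6 = 58.
Offset 18: leading byte 0xF0 = 11110000 → 4-byte char #7 = F0 90 81 91.
Offset 22: leading byte 0xF2 = 11110010 → 4-byte char #8 = F2 B7 83 BF.
Offset 26: leading byte 0xE6 = 11100110 → 3-byte char #9 = E6 9A 99.
Leading byte 0xE6 = 11100110 matches 1110xxxx → 3-byte sequence.
Byte 1: 0xE6 = 11100110, payload 0110 (4 bits).
Byte 2: 0x9A = 10011010 (10xxxxxx ✓), payload 011010.
Byte 3: 0x99 = 10011001 (10xxxxxx ✓), payload 011001.
Concatenate: 0110011010011001 = 0x6699 (16 bits → U+6699).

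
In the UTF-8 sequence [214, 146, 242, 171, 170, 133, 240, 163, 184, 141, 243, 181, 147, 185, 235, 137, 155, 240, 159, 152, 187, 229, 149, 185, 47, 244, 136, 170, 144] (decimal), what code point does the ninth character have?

U+108A90

Offset 0: leading byte 0xD6 = 11010110 → 2-byte char #1 = D6 92.
Offset 2: leading byte 0xF2 = 11110010 → 4-byte char #2 = F2 AB AA 85.
Offset 6: leading byte 0xF0 = 11110000 → 4-byte char #3 = F0 A3 B8 8D.
Offset 10: leading byte 0xF3 = 11110011 → 4-byte char #4 = F3 B5 93 B9.
Offset 14: leading byte 0xEB = 11101011 → 3-byte char #5 = EB 89 9B.
Offset 17: leading byte 0xF0 = 11110000 → 4-byte char #6 = F0 9F 98 BB.
Offset 21: leading byte 0xE5 = 11100101 → 3-byte char #7 = E5 95 B9.
Offset 24: leading byte 0x2F = 00101111 → 1-byte char #8 = 2F.
Offset 25: leading byte 0xF4 = 11110100 → 4-byte char #9 = F4 88 AA 90.
Leading byte 0xF4 = 11110100 matches 11110xxx → 4-byte sequence.
Byte 1: 0xF4 = 11110100, payload 100 (3 bits).
Byte 2: 0x88 = 10001000 (10xxxxxx ✓), payload 001000.
Byte 3: 0xAA = 10101010 (10xxxxxx ✓), payload 101010.
Byte 4: 0x90 = 10010000 (10xxxxxx ✓), payload 010000.
Concatenate: 100001000101010010000 = 0x108A90 (21 bits → U+108A90).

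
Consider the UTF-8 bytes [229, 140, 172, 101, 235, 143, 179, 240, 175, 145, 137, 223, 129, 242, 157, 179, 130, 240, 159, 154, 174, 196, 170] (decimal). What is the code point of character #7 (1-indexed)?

U+1F6AE

Offset 0: leading byte 0xE5 = 11100101 → 3-byte char #1 = E5 8C AC.
Offset 3: leading byte 0x65 = 01100101 → 1-byte char #2 = 65.
Offset 4: leading byte 0xEB = 11101011 → 3-byte char #3 = EB 8F B3.
Offset 7: leading byte 0xF0 = 11110000 → 4-byte char #4 = F0 AF 91 89.
Offset 11: leading byte 0xDF = 11011111 → 2-byte char #5 = DF 81.
Offset 13: leading byte 0xF2 = 11110010 → 4-byte char #6 = F2 9D B3 82.
Offset 17: leading byte 0xF0 = 11110000 → 4-byte char #7 = F0 9F 9A AE.
Leading byte 0xF0 = 11110000 matches 11110xxx → 4-byte sequence.
Byte 1: 0xF0 = 11110000, payload 000 (3 bits).
Byte 2: 0x9F = 10011111 (10xxxxxx ✓), payload 011111.
Byte 3: 0x9A = 10011010 (10xxxxxx ✓), payload 011010.
Byte 4: 0xAE = 10101110 (10xxxxxx ✓), payload 101110.
Concatenate: 000011111011010101110 = 0x1F6AE (21 bits → U+1F6AE).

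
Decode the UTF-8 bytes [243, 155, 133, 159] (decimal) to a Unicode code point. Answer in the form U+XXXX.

U+DB15F

Leading byte 0xF3 = 11110011 matches 11110xxx → 4-byte sequence.
Byte 1: 0xF3 = 11110011, payload 011 (3 bits).
Byte 2: 0x9B = 10011011 (10xxxxxx ✓), payload 011011.
Byte 3: 0x85 = 10000101 (10xxxxxx ✓), payload 000101.
Byte 4: 0x9F = 10011111 (10xxxxxx ✓), payload 011111.
Concatenate: 011011011000101011111 = 0xDB15F (21 bits → U+DB15F).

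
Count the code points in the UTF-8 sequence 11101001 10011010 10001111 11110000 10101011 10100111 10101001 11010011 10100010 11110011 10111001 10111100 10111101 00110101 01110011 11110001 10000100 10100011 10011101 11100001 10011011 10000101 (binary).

8

Byte at offset 0: 0xE9 = 11101001 → 3-byte char (#1). Advance 3.
Byte at offset 3: 0xF0 = 11110000 → 4-byte char (#2). Advance 4.
Byte at offset 7: 0xD3 = 11010011 → 2-byte char (#3). Advance 2.
Byte at offset 9: 0xF3 = 11110011 → 4-byte char (#4). Advance 4.
Byte at offset 13: 0x35 = 00110101 → 1-byte char (#5). Advance 1.
Byte at offset 14: 0x73 = 01110011 → 1-byte char (#6). Advance 1.
Byte at offset 15: 0xF1 = 11110001 → 4-byte char (#7). Advance 4.
Byte at offset 19: 0xE1 = 11100001 → 3-byte char (#8). Advance 3.
Reached end at offset 22 after 8 code points.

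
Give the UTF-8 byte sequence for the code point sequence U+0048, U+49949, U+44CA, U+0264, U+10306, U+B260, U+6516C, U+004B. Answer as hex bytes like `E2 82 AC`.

U+0048: 1-byte form → 48.
U+49949: 4-byte form → F1 89 A5 89.
U+44CA: 3-byte form → E4 93 8A.
U+0264: 2-byte form → C9 A4.
U+10306: 4-byte form → F0 90 8C 86.
U+B260: 3-byte form → EB 89 A0.
U+6516C: 4-byte form → F1 A5 85 AC.
U+004B: 1-byte form → 4B.
Concatenated (22 bytes): 48 F1 89 A5 89 E4 93 8A C9 A4 F0 90 8C 86 EB 89 A0 F1 A5 85 AC 4B.

48 F1 89 A5 89 E4 93 8A C9 A4 F0 90 8C 86 EB 89 A0 F1 A5 85 AC 4B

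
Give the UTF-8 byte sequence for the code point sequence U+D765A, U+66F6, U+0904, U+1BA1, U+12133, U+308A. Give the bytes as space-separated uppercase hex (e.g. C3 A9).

U+D765A: 4-byte form → F3 97 99 9A.
U+66F6: 3-byte form → E6 9B B6.
U+0904: 3-byte form → E0 A4 84.
U+1BA1: 3-byte form → E1 AE A1.
U+12133: 4-byte form → F0 92 84 B3.
U+308A: 3-byte form → E3 82 8A.
Concatenated (20 bytes): F3 97 99 9A E6 9B B6 E0 A4 84 E1 AE A1 F0 92 84 B3 E3 82 8A.

F3 97 99 9A E6 9B B6 E0 A4 84 E1 AE A1 F0 92 84 B3 E3 82 8A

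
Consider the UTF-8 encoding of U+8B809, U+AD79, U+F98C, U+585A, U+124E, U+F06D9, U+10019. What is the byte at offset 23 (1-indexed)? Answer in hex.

0x80

1-indexed offset 23 is 0-indexed offset 22.
U+8B809 → 4-byte form F2 8B A0 89 at offsets 0–3.
U+AD79 → 3-byte form EA B5 B9 at offsets 4–6.
U+F98C → 3-byte form EF A6 8C at offsets 7–9.
U+585A → 3-byte form E5 A1 9A at offsets 10–12.
U+124E → 3-byte form E1 89 8E at offsets 13–15.
U+F06D9 → 4-byte form F3 B0 9B 99 at offsets 16–19.
U+10019 → 4-byte form F0 90 80 99 at offsets 20–23.
Offset 22 falls in char 7's range; it's byte 3 of F0 90 80 99 = 0x80.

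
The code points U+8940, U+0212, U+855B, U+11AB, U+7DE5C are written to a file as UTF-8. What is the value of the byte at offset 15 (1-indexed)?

0x9C

1-indexed offset 15 is 0-indexed offset 14.
U+8940 → 3-byte form E8 A5 80 at offsets 0–2.
U+0212 → 2-byte form C8 92 at offsets 3–4.
U+855B → 3-byte form E8 95 9B at offsets 5–7.
U+11AB → 3-byte form E1 86 AB at offsets 8–10.
U+7DE5C → 4-byte form F1 BD B9 9C at offsets 11–14.
Offset 14 falls in char 5's range; it's byte 4 of F1 BD B9 9C = 0x9C.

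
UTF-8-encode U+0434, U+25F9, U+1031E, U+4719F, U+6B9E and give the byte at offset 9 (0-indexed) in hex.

0xF1

U+0434 → 2-byte form D0 B4 at offsets 0–1.
U+25F9 → 3-byte form E2 97 B9 at offsets 2–4.
U+1031E → 4-byte form F0 90 8C 9E at offsets 5–8.
U+4719F → 4-byte form F1 87 86 9F at offsets 9–12.
Offset 9 falls in char 4's range; it's byte 1 of F1 87 86 9F = 0xF1.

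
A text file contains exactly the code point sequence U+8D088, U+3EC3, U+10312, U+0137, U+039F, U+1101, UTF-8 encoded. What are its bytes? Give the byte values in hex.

U+8D088: 4-byte form → F2 8D 82 88.
U+3EC3: 3-byte form → E3 BB 83.
U+10312: 4-byte form → F0 90 8C 92.
U+0137: 2-byte form → C4 B7.
U+039F: 2-byte form → CE 9F.
U+1101: 3-byte form → E1 84 81.
Concatenated (18 bytes): F2 8D 82 88 E3 BB 83 F0 90 8C 92 C4 B7 CE 9F E1 84 81.

F2 8D 82 88 E3 BB 83 F0 90 8C 92 C4 B7 CE 9F E1 84 81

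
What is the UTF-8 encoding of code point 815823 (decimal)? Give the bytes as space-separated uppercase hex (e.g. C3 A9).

U+C72CF = 0xC72CF = 815823 decimal. In range U+10000–U+10FFFF → 4-byte form: 11110xxx 10xxxxxx 10xxxxxx 10xxxxxx.
Binary (21 bits): 011000111001011001111.
Split 3+6+6+6: 011 | 000111 | 001011 | 001111.
Byte 1: 11110011 = 0xF3.
Byte 2: 10000111 = 0x87.
Byte 3: 10001011 = 0x8B.
Byte 4: 10001111 = 0x8F.

F3 87 8B 8F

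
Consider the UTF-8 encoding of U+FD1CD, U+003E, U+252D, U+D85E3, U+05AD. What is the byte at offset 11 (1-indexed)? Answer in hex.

1-indexed offset 11 is 0-indexed offset 10.
U+FD1CD → 4-byte form F3 BD 87 8D at offsets 0–3.
U+003E → 1-byte form 3E at offsets 4–4.
U+252D → 3-byte form E2 94 AD at offsets 5–7.
U+D85E3 → 4-byte form F3 98 97 A3 at offsets 8–11.
Offset 10 falls in char 4's range; it's byte 3 of F3 98 97 A3 = 0x97.

0x97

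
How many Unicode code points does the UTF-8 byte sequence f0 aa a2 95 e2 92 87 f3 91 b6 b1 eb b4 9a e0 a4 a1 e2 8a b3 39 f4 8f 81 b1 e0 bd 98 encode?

Byte at offset 0: 0xF0 = 11110000 → 4-byte char (#1). Advance 4.
Byte at offset 4: 0xE2 = 11100010 → 3-byte char (#2). Advance 3.
Byte at offset 7: 0xF3 = 11110011 → 4-byte char (#3). Advance 4.
Byte at offset 11: 0xEB = 11101011 → 3-byte char (#4). Advance 3.
Byte at offset 14: 0xE0 = 11100000 → 3-byte char (#5). Advance 3.
Byte at offset 17: 0xE2 = 11100010 → 3-byte char (#6). Advance 3.
Byte at offset 20: 0x39 = 00111001 → 1-byte char (#7). Advance 1.
Byte at offset 21: 0xF4 = 11110100 → 4-byte char (#8). Advance 4.
Byte at offset 25: 0xE0 = 11100000 → 3-byte char (#9). Advance 3.
Reached end at offset 28 after 9 code points.

9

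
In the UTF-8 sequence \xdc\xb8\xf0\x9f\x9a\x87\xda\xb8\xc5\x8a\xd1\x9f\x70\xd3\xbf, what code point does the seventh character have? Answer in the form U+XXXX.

U+04FF

Offset 0: leading byte 0xDC = 11011100 → 2-byte char #1 = DC B8.
Offset 2: leading byte 0xF0 = 11110000 → 4-byte char #2 = F0 9F 9A 87.
Offset 6: leading byte 0xDA = 11011010 → 2-byte char #3 = DA B8.
Offset 8: leading byte 0xC5 = 11000101 → 2-byte char #4 = C5 8A.
Offset 10: leading byte 0xD1 = 11010001 → 2-byte char #5 = D1 9F.
Offset 12: leading byte 0x70 = 01110000 → 1-byte char #6 = 70.
Offset 13: leading byte 0xD3 = 11010011 → 2-byte char #7 = D3 BF.
Leading byte 0xD3 = 11010011 matches 110xxxxx → 2-byte sequence.
Byte 1: 0xD3 = 11010011, payload 10011 (5 bits).
Byte 2: 0xBF = 10111111 (10xxxxxx ✓), payload 111111.
Concatenate: 10011111111 = 0x4FF (11 bits → U+04FF).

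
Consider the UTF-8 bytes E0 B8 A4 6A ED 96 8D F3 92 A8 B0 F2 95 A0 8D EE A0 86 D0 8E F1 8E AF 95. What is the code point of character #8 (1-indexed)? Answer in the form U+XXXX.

Offset 0: leading byte 0xE0 = 11100000 → 3-byte char #1 = E0 B8 A4.
Offset 3: leading byte 0x6A = 01101010 → 1-byte char #2 = 6A.
Offset 4: leading byte 0xED = 11101101 → 3-byte char #3 = ED 96 8D.
Offset 7: leading byte 0xF3 = 11110011 → 4-byte char #4 = F3 92 A8 B0.
Offset 11: leading byte 0xF2 = 11110010 → 4-byte char #5 = F2 95 A0 8D.
Offset 15: leading byte 0xEE = 11101110 → 3-byte char #6 = EE A0 86.
Offset 18: leading byte 0xD0 = 11010000 → 2-byte char #7 = D0 8E.
Offset 20: leading byte 0xF1 = 11110001 → 4-byte char #8 = F1 8E AF 95.
Leading byte 0xF1 = 11110001 matches 11110xxx → 4-byte sequence.
Byte 1: 0xF1 = 11110001, payload 001 (3 bits).
Byte 2: 0x8E = 10001110 (10xxxxxx ✓), payload 001110.
Byte 3: 0xAF = 10101111 (10xxxxxx ✓), payload 101111.
Byte 4: 0x95 = 10010101 (10xxxxxx ✓), payload 010101.
Concatenate: 001001110101111010101 = 0x4EBD5 (21 bits → U+4EBD5).

U+4EBD5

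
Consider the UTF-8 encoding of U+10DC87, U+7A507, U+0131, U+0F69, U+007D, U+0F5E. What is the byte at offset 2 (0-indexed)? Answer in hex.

U+10DC87 → 4-byte form F4 8D B2 87 at offsets 0–3.
Offset 2 falls in char 1's range; it's byte 3 of F4 8D B2 87 = 0xB2.

0xB2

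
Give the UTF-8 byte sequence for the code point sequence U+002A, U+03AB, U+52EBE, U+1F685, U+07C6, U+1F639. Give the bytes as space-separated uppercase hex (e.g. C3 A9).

U+002A: 1-byte form → 2A.
U+03AB: 2-byte form → CE AB.
U+52EBE: 4-byte form → F1 92 BA BE.
U+1F685: 4-byte form → F0 9F 9A 85.
U+07C6: 2-byte form → DF 86.
U+1F639: 4-byte form → F0 9F 98 B9.
Concatenated (17 bytes): 2A CE AB F1 92 BA BE F0 9F 9A 85 DF 86 F0 9F 98 B9.

2A CE AB F1 92 BA BE F0 9F 9A 85 DF 86 F0 9F 98 B9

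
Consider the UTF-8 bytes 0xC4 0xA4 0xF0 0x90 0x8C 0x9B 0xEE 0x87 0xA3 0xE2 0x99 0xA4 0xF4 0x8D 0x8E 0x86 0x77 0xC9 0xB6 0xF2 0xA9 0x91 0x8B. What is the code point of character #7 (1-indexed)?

U+0276

Offset 0: leading byte 0xC4 = 11000100 → 2-byte char #1 = C4 A4.
Offset 2: leading byte 0xF0 = 11110000 → 4-byte char #2 = F0 90 8C 9B.
Offset 6: leading byte 0xEE = 11101110 → 3-byte char #3 = EE 87 A3.
Offset 9: leading byte 0xE2 = 11100010 → 3-byte char #4 = E2 99 A4.
Offset 12: leading byte 0xF4 = 11110100 → 4-byte char #5 = F4 8D 8E 86.
Offset 16: leading byte 0x77 = 01110111 → 1-byte char #6 = 77.
Offset 17: leading byte 0xC9 = 11001001 → 2-byte char #7 = C9 B6.
Leading byte 0xC9 = 11001001 matches 110xxxxx → 2-byte sequence.
Byte 1: 0xC9 = 11001001, payload 01001 (5 bits).
Byte 2: 0xB6 = 10110110 (10xxxxxx ✓), payload 110110.
Concatenate: 01001110110 = 0x276 (11 bits → U+0276).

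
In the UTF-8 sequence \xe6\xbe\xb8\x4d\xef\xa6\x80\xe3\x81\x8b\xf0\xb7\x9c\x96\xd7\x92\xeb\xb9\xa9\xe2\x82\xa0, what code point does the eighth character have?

Offset 0: leading byte 0xE6 = 11100110 → 3-byte char #1 = E6 BE B8.
Offset 3: leading byte 0x4D = 01001101 → 1-byte char #2 = 4D.
Offset 4: leading byte 0xEF = 11101111 → 3-byte char #3 = EF A6 80.
Offset 7: leading byte 0xE3 = 11100011 → 3-byte char #4 = E3 81 8B.
Offset 10: leading byte 0xF0 = 11110000 → 4-byte char #5 = F0 B7 9C 96.
Offset 14: leading byte 0xD7 = 11010111 → 2-byte char #6 = D7 92.
Offset 16: leading byte 0xEB = 11101011 → 3-byte char #7 = EB B9 A9.
Offset 19: leading byte 0xE2 = 11100010 → 3-byte char #8 = E2 82 A0.
Leading byte 0xE2 = 11100010 matches 1110xxxx → 3-byte sequence.
Byte 1: 0xE2 = 11100010, payload 0010 (4 bits).
Byte 2: 0x82 = 10000010 (10xxxxxx ✓), payload 000010.
Byte 3: 0xA0 = 10100000 (10xxxxxx ✓), payload 100000.
Concatenate: 0010000010100000 = 0x20A0 (16 bits → U+20A0).

U+20A0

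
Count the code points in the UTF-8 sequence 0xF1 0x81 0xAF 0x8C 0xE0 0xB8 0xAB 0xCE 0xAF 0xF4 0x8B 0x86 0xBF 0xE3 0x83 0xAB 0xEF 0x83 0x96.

6

Byte at offset 0: 0xF1 = 11110001 → 4-byte char (#1). Advance 4.
Byte at offset 4: 0xE0 = 11100000 → 3-byte char (#2). Advance 3.
Byte at offset 7: 0xCE = 11001110 → 2-byte char (#3). Advance 2.
Byte at offset 9: 0xF4 = 11110100 → 4-byte char (#4). Advance 4.
Byte at offset 13: 0xE3 = 11100011 → 3-byte char (#5). Advance 3.
Byte at offset 16: 0xEF = 11101111 → 3-byte char (#6). Advance 3.
Reached end at offset 19 after 6 code points.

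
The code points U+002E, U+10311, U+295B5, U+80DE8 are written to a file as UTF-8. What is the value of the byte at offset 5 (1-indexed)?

0x91

1-indexed offset 5 is 0-indexed offset 4.
U+002E → 1-byte form 2E at offsets 0–0.
U+10311 → 4-byte form F0 90 8C 91 at offsets 1–4.
Offset 4 falls in char 2's range; it's byte 4 of F0 90 8C 91 = 0x91.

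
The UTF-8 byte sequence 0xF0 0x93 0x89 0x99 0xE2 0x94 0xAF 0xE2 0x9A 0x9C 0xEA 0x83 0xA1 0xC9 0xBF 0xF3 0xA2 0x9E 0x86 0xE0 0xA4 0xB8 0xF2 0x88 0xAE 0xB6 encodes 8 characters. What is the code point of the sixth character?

Offset 0: leading byte 0xF0 = 11110000 → 4-byte char #1 = F0 93 89 99.
Offset 4: leading byte 0xE2 = 11100010 → 3-byte char #2 = E2 94 AF.
Offset 7: leading byte 0xE2 = 11100010 → 3-byte char #3 = E2 9A 9C.
Offset 10: leading byte 0xEA = 11101010 → 3-byte char #4 = EA 83 A1.
Offset 13: leading byte 0xC9 = 11001001 → 2-byte char #5 = C9 BF.
Offset 15: leading byte 0xF3 = 11110011 → 4-byte char #6 = F3 A2 9E 86.
Leading byte 0xF3 = 11110011 matches 11110xxx → 4-byte sequence.
Byte 1: 0xF3 = 11110011, payload 011 (3 bits).
Byte 2: 0xA2 = 10100010 (10xxxxxx ✓), payload 100010.
Byte 3: 0x9E = 10011110 (10xxxxxx ✓), payload 011110.
Byte 4: 0x86 = 10000110 (10xxxxxx ✓), payload 000110.
Concatenate: 011100010011110000110 = 0xE2786 (21 bits → U+E2786).

U+E2786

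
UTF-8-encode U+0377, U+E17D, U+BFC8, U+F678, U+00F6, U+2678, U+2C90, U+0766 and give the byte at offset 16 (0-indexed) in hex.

U+0377 → 2-byte form CD B7 at offsets 0–1.
U+E17D → 3-byte form EE 85 BD at offsets 2–4.
U+BFC8 → 3-byte form EB BF 88 at offsets 5–7.
U+F678 → 3-byte form EF 99 B8 at offsets 8–10.
U+00F6 → 2-byte form C3 B6 at offsets 11–12.
U+2678 → 3-byte form E2 99 B8 at offsets 13–15.
U+2C90 → 3-byte form E2 B2 90 at offsets 16–18.
Offset 16 falls in char 7's range; it's byte 1 of E2 B2 90 = 0xE2.

0xE2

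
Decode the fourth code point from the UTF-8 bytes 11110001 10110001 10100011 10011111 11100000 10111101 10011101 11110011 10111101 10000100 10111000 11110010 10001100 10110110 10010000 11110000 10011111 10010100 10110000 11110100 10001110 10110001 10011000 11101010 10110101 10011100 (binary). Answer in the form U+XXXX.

Offset 0: leading byte 0xF1 = 11110001 → 4-byte char #1 = F1 B1 A3 9F.
Offset 4: leading byte 0xE0 = 11100000 → 3-byte char #2 = E0 BD 9D.
Offset 7: leading byte 0xF3 = 11110011 → 4-byte char #3 = F3 BD 84 B8.
Offset 11: leading byte 0xF2 = 11110010 → 4-byte char #4 = F2 8C B6 90.
Leading byte 0xF2 = 11110010 matches 11110xxx → 4-byte sequence.
Byte 1: 0xF2 = 11110010, payload 010 (3 bits).
Byte 2: 0x8C = 10001100 (10xxxxxx ✓), payload 001100.
Byte 3: 0xB6 = 10110110 (10xxxxxx ✓), payload 110110.
Byte 4: 0x90 = 10010000 (10xxxxxx ✓), payload 010000.
Concatenate: 010001100110110010000 = 0x8CD90 (21 bits → U+8CD90).

U+8CD90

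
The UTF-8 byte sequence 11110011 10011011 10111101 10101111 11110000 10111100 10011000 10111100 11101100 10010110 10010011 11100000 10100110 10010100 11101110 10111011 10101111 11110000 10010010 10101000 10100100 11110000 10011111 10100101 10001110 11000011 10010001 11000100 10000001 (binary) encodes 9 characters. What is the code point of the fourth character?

U+0994

Offset 0: leading byte 0xF3 = 11110011 → 4-byte char #1 = F3 9B BD AF.
Offset 4: leading byte 0xF0 = 11110000 → 4-byte char #2 = F0 BC 98 BC.
Offset 8: leading byte 0xEC = 11101100 → 3-byte char #3 = EC 96 93.
Offset 11: leading byte 0xE0 = 11100000 → 3-byte char #4 = E0 A6 94.
Leading byte 0xE0 = 11100000 matches 1110xxxx → 3-byte sequence.
Byte 1: 0xE0 = 11100000, payload 0000 (4 bits).
Byte 2: 0xA6 = 10100110 (10xxxxxx ✓), payload 100110.
Byte 3: 0x94 = 10010100 (10xxxxxx ✓), payload 010100.
Concatenate: 0000100110010100 = 0x994 (16 bits → U+0994).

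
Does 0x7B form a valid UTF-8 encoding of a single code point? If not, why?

Leading byte 0x7B = 01111011 → 1-byte form.

valid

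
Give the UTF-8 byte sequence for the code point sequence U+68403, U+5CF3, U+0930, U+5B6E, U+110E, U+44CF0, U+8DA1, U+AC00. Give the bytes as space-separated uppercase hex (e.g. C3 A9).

F1 A8 90 83 E5 B3 B3 E0 A4 B0 E5 AD AE E1 84 8E F1 84 B3 B0 E8 B6 A1 EA B0 80

U+68403: 4-byte form → F1 A8 90 83.
U+5CF3: 3-byte form → E5 B3 B3.
U+0930: 3-byte form → E0 A4 B0.
U+5B6E: 3-byte form → E5 AD AE.
U+110E: 3-byte form → E1 84 8E.
U+44CF0: 4-byte form → F1 84 B3 B0.
U+8DA1: 3-byte form → E8 B6 A1.
U+AC00: 3-byte form → EA B0 80.
Concatenated (26 bytes): F1 A8 90 83 E5 B3 B3 E0 A4 B0 E5 AD AE E1 84 8E F1 84 B3 B0 E8 B6 A1 EA B0 80.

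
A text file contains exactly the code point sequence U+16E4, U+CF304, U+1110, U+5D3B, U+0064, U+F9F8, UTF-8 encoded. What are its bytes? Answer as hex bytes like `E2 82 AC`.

U+16E4: 3-byte form → E1 9B A4.
U+CF304: 4-byte form → F3 8F 8C 84.
U+1110: 3-byte form → E1 84 90.
U+5D3B: 3-byte form → E5 B4 BB.
U+0064: 1-byte form → 64.
U+F9F8: 3-byte form → EF A7 B8.
Concatenated (17 bytes): E1 9B A4 F3 8F 8C 84 E1 84 90 E5 B4 BB 64 EF A7 B8.

E1 9B A4 F3 8F 8C 84 E1 84 90 E5 B4 BB 64 EF A7 B8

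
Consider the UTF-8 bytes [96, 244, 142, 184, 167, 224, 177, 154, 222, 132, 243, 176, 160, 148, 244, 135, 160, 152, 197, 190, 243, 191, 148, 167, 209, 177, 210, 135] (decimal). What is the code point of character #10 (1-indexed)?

Offset 0: leading byte 0x60 = 01100000 → 1-byte char #1 = 60.
Offset 1: leading byte 0xF4 = 11110100 → 4-byte char #2 = F4 8E B8 A7.
Offset 5: leading byte 0xE0 = 11100000 → 3-byte char #3 = E0 B1 9A.
Offset 8: leading byte 0xDE = 11011110 → 2-byte char #4 = DE 84.
Offset 10: leading byte 0xF3 = 11110011 → 4-byte char #5 = F3 B0 A0 94.
Offset 14: leading byte 0xF4 = 11110100 → 4-byte char #6 = F4 87 A0 98.
Offset 18: leading byte 0xC5 = 11000101 → 2-byte char #7 = C5 BE.
Offset 20: leading byte 0xF3 = 11110011 → 4-byte char #8 = F3 BF 94 A7.
Offset 24: leading byte 0xD1 = 11010001 → 2-byte char #9 = D1 B1.
Offset 26: leading byte 0xD2 = 11010010 → 2-byte char #10 = D2 87.
Leading byte 0xD2 = 11010010 matches 110xxxxx → 2-byte sequence.
Byte 1: 0xD2 = 11010010, payload 10010 (5 bits).
Byte 2: 0x87 = 10000111 (10xxxxxx ✓), payload 000111.
Concatenate: 10010000111 = 0x487 (11 bits → U+0487).

U+0487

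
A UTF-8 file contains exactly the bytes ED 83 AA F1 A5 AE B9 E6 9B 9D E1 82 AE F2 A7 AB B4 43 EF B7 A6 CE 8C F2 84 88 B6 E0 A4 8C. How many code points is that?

10

Byte at offset 0: 0xED = 11101101 → 3-byte char (#1). Advance 3.
Byte at offset 3: 0xF1 = 11110001 → 4-byte char (#2). Advance 4.
Byte at offset 7: 0xE6 = 11100110 → 3-byte char (#3). Advance 3.
Byte at offset 10: 0xE1 = 11100001 → 3-byte char (#4). Advance 3.
Byte at offset 13: 0xF2 = 11110010 → 4-byte char (#5). Advance 4.
Byte at offset 17: 0x43 = 01000011 → 1-byte char (#6). Advance 1.
Byte at offset 18: 0xEF = 11101111 → 3-byte char (#7). Advance 3.
Byte at offset 21: 0xCE = 11001110 → 2-byte char (#8). Advance 2.
Byte at offset 23: 0xF2 = 11110010 → 4-byte char (#9). Advance 4.
Byte at offset 27: 0xE0 = 11100000 → 3-byte char (#10). Advance 3.
Reached end at offset 30 after 10 code points.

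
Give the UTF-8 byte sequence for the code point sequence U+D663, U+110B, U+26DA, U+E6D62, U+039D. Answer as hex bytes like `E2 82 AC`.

ED 99 A3 E1 84 8B E2 9B 9A F3 A6 B5 A2 CE 9D

U+D663: 3-byte form → ED 99 A3.
U+110B: 3-byte form → E1 84 8B.
U+26DA: 3-byte form → E2 9B 9A.
U+E6D62: 4-byte form → F3 A6 B5 A2.
U+039D: 2-byte form → CE 9D.
Concatenated (15 bytes): ED 99 A3 E1 84 8B E2 9B 9A F3 A6 B5 A2 CE 9D.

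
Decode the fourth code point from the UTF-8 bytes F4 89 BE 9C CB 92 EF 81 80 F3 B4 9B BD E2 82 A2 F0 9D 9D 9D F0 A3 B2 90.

Offset 0: leading byte 0xF4 = 11110100 → 4-byte char #1 = F4 89 BE 9C.
Offset 4: leading byte 0xCB = 11001011 → 2-byte char #2 = CB 92.
Offset 6: leading byte 0xEF = 11101111 → 3-byte char #3 = EF 81 80.
Offset 9: leading byte 0xF3 = 11110011 → 4-byte char #4 = F3 B4 9B BD.
Leading byte 0xF3 = 11110011 matches 11110xxx → 4-byte sequence.
Byte 1: 0xF3 = 11110011, payload 011 (3 bits).
Byte 2: 0xB4 = 10110100 (10xxxxxx ✓), payload 110100.
Byte 3: 0x9B = 10011011 (10xxxxxx ✓), payload 011011.
Byte 4: 0xBD = 10111101 (10xxxxxx ✓), payload 111101.
Concatenate: 011110100011011111101 = 0xF46FD (21 bits → U+F46FD).

U+F46FD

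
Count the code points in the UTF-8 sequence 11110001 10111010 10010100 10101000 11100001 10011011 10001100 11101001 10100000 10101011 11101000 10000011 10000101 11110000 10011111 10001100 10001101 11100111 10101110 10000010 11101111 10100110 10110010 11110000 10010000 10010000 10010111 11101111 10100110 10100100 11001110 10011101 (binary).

10

Byte at offset 0: 0xF1 = 11110001 → 4-byte char (#1). Advance 4.
Byte at offset 4: 0xE1 = 11100001 → 3-byte char (#2). Advance 3.
Byte at offset 7: 0xE9 = 11101001 → 3-byte char (#3). Advance 3.
Byte at offset 10: 0xE8 = 11101000 → 3-byte char (#4). Advance 3.
Byte at offset 13: 0xF0 = 11110000 → 4-byte char (#5). Advance 4.
Byte at offset 17: 0xE7 = 11100111 → 3-byte char (#6). Advance 3.
Byte at offset 20: 0xEF = 11101111 → 3-byte char (#7). Advance 3.
Byte at offset 23: 0xF0 = 11110000 → 4-byte char (#8). Advance 4.
Byte at offset 27: 0xEF = 11101111 → 3-byte char (#9). Advance 3.
Byte at offset 30: 0xCE = 11001110 → 2-byte char (#10). Advance 2.
Reached end at offset 32 after 10 code points.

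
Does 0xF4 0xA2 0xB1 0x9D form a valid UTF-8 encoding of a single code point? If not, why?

Leading byte 0xF4 = 11110100 → 4-byte form.
Payload = 0x122C5D, which exceeds U+10FFFF, the maximum Unicode code point. (Leading bytes F5–FF, or F4 followed by ≥ 0x90, are invalid.)

invalid (encodes a value above U+10FFFF)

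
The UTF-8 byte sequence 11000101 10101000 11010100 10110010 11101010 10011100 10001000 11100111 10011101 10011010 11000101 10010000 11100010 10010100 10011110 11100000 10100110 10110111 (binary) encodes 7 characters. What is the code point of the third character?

U+A708

Offset 0: leading byte 0xC5 = 11000101 → 2-byte char #1 = C5 A8.
Offset 2: leading byte 0xD4 = 11010100 → 2-byte char #2 = D4 B2.
Offset 4: leading byte 0xEA = 11101010 → 3-byte char #3 = EA 9C 88.
Leading byte 0xEA = 11101010 matches 1110xxxx → 3-byte sequence.
Byte 1: 0xEA = 11101010, payload 1010 (4 bits).
Byte 2: 0x9C = 10011100 (10xxxxxx ✓), payload 011100.
Byte 3: 0x88 = 10001000 (10xxxxxx ✓), payload 001000.
Concatenate: 1010011100001000 = 0xA708 (16 bits → U+A708).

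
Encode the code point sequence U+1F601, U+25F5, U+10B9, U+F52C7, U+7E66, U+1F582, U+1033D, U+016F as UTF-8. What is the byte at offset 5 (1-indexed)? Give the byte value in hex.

1-indexed offset 5 is 0-indexed offset 4.
U+1F601 → 4-byte form F0 9F 98 81 at offsets 0–3.
U+25F5 → 3-byte form E2 97 B5 at offsets 4–6.
Offset 4 falls in char 2's range; it's byte 1 of E2 97 B5 = 0xE2.

0xE2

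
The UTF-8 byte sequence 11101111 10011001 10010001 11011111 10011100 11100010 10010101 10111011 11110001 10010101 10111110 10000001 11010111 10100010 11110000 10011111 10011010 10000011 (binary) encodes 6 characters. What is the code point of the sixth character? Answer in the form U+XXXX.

U+1F683

Offset 0: leading byte 0xEF = 11101111 → 3-byte char #1 = EF 99 91.
Offset 3: leading byte 0xDF = 11011111 → 2-byte char #2 = DF 9C.
Offset 5: leading byte 0xE2 = 11100010 → 3-byte char #3 = E2 95 BB.
Offset 8: leading byte 0xF1 = 11110001 → 4-byte char #4 = F1 95 BE 81.
Offset 12: leading byte 0xD7 = 11010111 → 2-byte char #5 = D7 A2.
Offset 14: leading byte 0xF0 = 11110000 → 4-byte char #6 = F0 9F 9A 83.
Leading byte 0xF0 = 11110000 matches 11110xxx → 4-byte sequence.
Byte 1: 0xF0 = 11110000, payload 000 (3 bits).
Byte 2: 0x9F = 10011111 (10xxxxxx ✓), payload 011111.
Byte 3: 0x9A = 10011010 (10xxxxxx ✓), payload 011010.
Byte 4: 0x83 = 10000011 (10xxxxxx ✓), payload 000011.
Concatenate: 000011111011010000011 = 0x1F683 (21 bits → U+1F683).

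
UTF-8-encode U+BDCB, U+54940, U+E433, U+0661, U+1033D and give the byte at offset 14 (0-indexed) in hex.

0x8C

U+BDCB → 3-byte form EB B7 8B at offsets 0–2.
U+54940 → 4-byte form F1 94 A5 80 at offsets 3–6.
U+E433 → 3-byte form EE 90 B3 at offsets 7–9.
U+0661 → 2-byte form D9 A1 at offsets 10–11.
U+1033D → 4-byte form F0 90 8C BD at offsets 12–15.
Offset 14 falls in char 5's range; it's byte 3 of F0 90 8C BD = 0x8C.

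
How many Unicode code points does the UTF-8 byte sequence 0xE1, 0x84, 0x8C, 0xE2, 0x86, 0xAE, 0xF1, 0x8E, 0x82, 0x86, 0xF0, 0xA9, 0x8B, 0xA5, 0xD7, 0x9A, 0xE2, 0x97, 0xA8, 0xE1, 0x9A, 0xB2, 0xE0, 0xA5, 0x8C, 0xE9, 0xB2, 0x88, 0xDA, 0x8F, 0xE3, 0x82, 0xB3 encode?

11

Byte at offset 0: 0xE1 = 11100001 → 3-byte char (#1). Advance 3.
Byte at offset 3: 0xE2 = 11100010 → 3-byte char (#2). Advance 3.
Byte at offset 6: 0xF1 = 11110001 → 4-byte char (#3). Advance 4.
Byte at offset 10: 0xF0 = 11110000 → 4-byte char (#4). Advance 4.
Byte at offset 14: 0xD7 = 11010111 → 2-byte char (#5). Advance 2.
Byte at offset 16: 0xE2 = 11100010 → 3-byte char (#6). Advance 3.
Byte at offset 19: 0xE1 = 11100001 → 3-byte char (#7). Advance 3.
Byte at offset 22: 0xE0 = 11100000 → 3-byte char (#8). Advance 3.
Byte at offset 25: 0xE9 = 11101001 → 3-byte char (#9). Advance 3.
Byte at offset 28: 0xDA = 11011010 → 2-byte char (#10). Advance 2.
Byte at offset 30: 0xE3 = 11100011 → 3-byte char (#11). Advance 3.
Reached end at offset 33 after 11 code points.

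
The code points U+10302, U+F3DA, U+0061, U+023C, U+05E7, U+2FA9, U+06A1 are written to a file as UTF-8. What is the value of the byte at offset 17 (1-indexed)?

0xA1

1-indexed offset 17 is 0-indexed offset 16.
U+10302 → 4-byte form F0 90 8C 82 at offsets 0–3.
U+F3DA → 3-byte form EF 8F 9A at offsets 4–6.
U+0061 → 1-byte form 61 at offsets 7–7.
U+023C → 2-byte form C8 BC at offsets 8–9.
U+05E7 → 2-byte form D7 A7 at offsets 10–11.
U+2FA9 → 3-byte form E2 BE A9 at offsets 12–14.
U+06A1 → 2-byte form DA A1 at offsets 15–16.
Offset 16 falls in char 7's range; it's byte 2 of DA A1 = 0xA1.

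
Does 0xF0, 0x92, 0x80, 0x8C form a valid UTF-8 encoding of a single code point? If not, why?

valid

Leading byte 0xF0 = 11110000 → 4-byte form.
Continuation bytes 0x92=10010010, 0x80=10000000, 0x8C=10001100 all match 10xxxxxx.
Decoded value 0x1200C is ≥ 0x10000 (shortest form) and not a surrogate.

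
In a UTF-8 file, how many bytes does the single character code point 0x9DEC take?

U+9DEC = 0x9DEC. UTF-8 uses 1 byte below 0x80, 2 below 0x800, 3 below 0x10000, 4 up to 0x10FFFF. 0x9DEC is in U+0800–U+FFFF → 3 bytes.

3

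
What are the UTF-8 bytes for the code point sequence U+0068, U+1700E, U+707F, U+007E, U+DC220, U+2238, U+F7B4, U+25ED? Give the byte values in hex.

U+0068: 1-byte form → 68.
U+1700E: 4-byte form → F0 97 80 8E.
U+707F: 3-byte form → E7 81 BF.
U+007E: 1-byte form → 7E.
U+DC220: 4-byte form → F3 9C 88 A0.
U+2238: 3-byte form → E2 88 B8.
U+F7B4: 3-byte form → EF 9E B4.
U+25ED: 3-byte form → E2 97 AD.
Concatenated (22 bytes): 68 F0 97 80 8E E7 81 BF 7E F3 9C 88 A0 E2 88 B8 EF 9E B4 E2 97 AD.

68 F0 97 80 8E E7 81 BF 7E F3 9C 88 A0 E2 88 B8 EF 9E B4 E2 97 AD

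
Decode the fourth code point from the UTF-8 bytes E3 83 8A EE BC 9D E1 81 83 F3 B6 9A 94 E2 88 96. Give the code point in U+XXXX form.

U+F6694

Offset 0: leading byte 0xE3 = 11100011 → 3-byte char #1 = E3 83 8A.
Offset 3: leading byte 0xEE = 11101110 → 3-byte char #2 = EE BC 9D.
Offset 6: leading byte 0xE1 = 11100001 → 3-byte char #3 = E1 81 83.
Offset 9: leading byte 0xF3 = 11110011 → 4-byte char #4 = F3 B6 9A 94.
Leading byte 0xF3 = 11110011 matches 11110xxx → 4-byte sequence.
Byte 1: 0xF3 = 11110011, payload 011 (3 bits).
Byte 2: 0xB6 = 10110110 (10xxxxxx ✓), payload 110110.
Byte 3: 0x9A = 10011010 (10xxxxxx ✓), payload 011010.
Byte 4: 0x94 = 10010100 (10xxxxxx ✓), payload 010100.
Concatenate: 011110110011010010100 = 0xF6694 (21 bits → U+F6694).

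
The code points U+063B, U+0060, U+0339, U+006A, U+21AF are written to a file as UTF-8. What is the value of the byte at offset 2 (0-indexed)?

U+063B → 2-byte form D8 BB at offsets 0–1.
U+0060 → 1-byte form 60 at offsets 2–2.
Offset 2 falls in char 2's range; it's byte 1 of 60 = 0x60.

0x60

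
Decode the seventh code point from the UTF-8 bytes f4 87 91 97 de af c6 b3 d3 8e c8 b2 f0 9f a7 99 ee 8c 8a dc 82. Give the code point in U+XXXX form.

U+E30A

Offset 0: leading byte 0xF4 = 11110100 → 4-byte char #1 = F4 87 91 97.
Offset 4: leading byte 0xDE = 11011110 → 2-byte char #2 = DE AF.
Offset 6: leading byte 0xC6 = 11000110 → 2-byte char #3 = C6 B3.
Offset 8: leading byte 0xD3 = 11010011 → 2-byte char #4 = D3 8E.
Offset 10: leading byte 0xC8 = 11001000 → 2-byte char #5 = C8 B2.
Offset 12: leading byte 0xF0 = 11110000 → 4-byte char #6 = F0 9F A7 99.
Offset 16: leading byte 0xEE = 11101110 → 3-byte char #7 = EE 8C 8A.
Leading byte 0xEE = 11101110 matches 1110xxxx → 3-byte sequence.
Byte 1: 0xEE = 11101110, payload 1110 (4 bits).
Byte 2: 0x8C = 10001100 (10xxxxxx ✓), payload 001100.
Byte 3: 0x8A = 10001010 (10xxxxxx ✓), payload 001010.
Concatenate: 1110001100001010 = 0xE30A (16 bits → U+E30A).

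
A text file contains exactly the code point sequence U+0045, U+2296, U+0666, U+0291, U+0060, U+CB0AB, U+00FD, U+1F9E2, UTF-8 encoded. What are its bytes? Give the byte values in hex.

45 E2 8A 96 D9 A6 CA 91 60 F3 8B 82 AB C3 BD F0 9F A7 A2

U+0045: 1-byte form → 45.
U+2296: 3-byte form → E2 8A 96.
U+0666: 2-byte form → D9 A6.
U+0291: 2-byte form → CA 91.
U+0060: 1-byte form → 60.
U+CB0AB: 4-byte form → F3 8B 82 AB.
U+00FD: 2-byte form → C3 BD.
U+1F9E2: 4-byte form → F0 9F A7 A2.
Concatenated (19 bytes): 45 E2 8A 96 D9 A6 CA 91 60 F3 8B 82 AB C3 BD F0 9F A7 A2.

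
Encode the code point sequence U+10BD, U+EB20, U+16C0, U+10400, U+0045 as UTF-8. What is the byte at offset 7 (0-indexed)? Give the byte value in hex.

0x9B

U+10BD → 3-byte form E1 82 BD at offsets 0–2.
U+EB20 → 3-byte form EE AC A0 at offsets 3–5.
U+16C0 → 3-byte form E1 9B 80 at offsets 6–8.
Offset 7 falls in char 3's range; it's byte 2 of E1 9B 80 = 0x9B.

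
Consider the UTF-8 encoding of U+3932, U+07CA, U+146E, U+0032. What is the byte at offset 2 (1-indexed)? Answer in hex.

0xA4

1-indexed offset 2 is 0-indexed offset 1.
U+3932 → 3-byte form E3 A4 B2 at offsets 0–2.
Offset 1 falls in char 1's range; it's byte 2 of E3 A4 B2 = 0xA4.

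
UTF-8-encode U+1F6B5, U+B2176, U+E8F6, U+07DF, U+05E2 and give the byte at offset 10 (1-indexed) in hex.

0xA3

1-indexed offset 10 is 0-indexed offset 9.
U+1F6B5 → 4-byte form F0 9F 9A B5 at offsets 0–3.
U+B2176 → 4-byte form F2 B2 85 B6 at offsets 4–7.
U+E8F6 → 3-byte form EE A3 B6 at offsets 8–10.
Offset 9 falls in char 3's range; it's byte 2 of EE A3 B6 = 0xA3.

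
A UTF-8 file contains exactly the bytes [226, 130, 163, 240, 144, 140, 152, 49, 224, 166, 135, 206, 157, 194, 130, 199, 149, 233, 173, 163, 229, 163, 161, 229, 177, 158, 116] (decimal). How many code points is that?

11

Byte at offset 0: 0xE2 = 11100010 → 3-byte char (#1). Advance 3.
Byte at offset 3: 0xF0 = 11110000 → 4-byte char (#2). Advance 4.
Byte at offset 7: 0x31 = 00110001 → 1-byte char (#3). Advance 1.
Byte at offset 8: 0xE0 = 11100000 → 3-byte char (#4). Advance 3.
Byte at offset 11: 0xCE = 11001110 → 2-byte char (#5). Advance 2.
Byte at offset 13: 0xC2 = 11000010 → 2-byte char (#6). Advance 2.
Byte at offset 15: 0xC7 = 11000111 → 2-byte char (#7). Advance 2.
Byte at offset 17: 0xE9 = 11101001 → 3-byte char (#8). Advance 3.
Byte at offset 20: 0xE5 = 11100101 → 3-byte char (#9). Advance 3.
Byte at offset 23: 0xE5 = 11100101 → 3-byte char (#10). Advance 3.
Byte at offset 26: 0x74 = 01110100 → 1-byte char (#11). Advance 1.
Reached end at offset 27 after 11 code points.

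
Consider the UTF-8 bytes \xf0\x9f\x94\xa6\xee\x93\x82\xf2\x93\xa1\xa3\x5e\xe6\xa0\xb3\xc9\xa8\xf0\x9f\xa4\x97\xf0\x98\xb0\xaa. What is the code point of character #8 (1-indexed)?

Offset 0: leading byte 0xF0 = 11110000 → 4-byte char #1 = F0 9F 94 A6.
Offset 4: leading byte 0xEE = 11101110 → 3-byte char #2 = EE 93 82.
Offset 7: leading byte 0xF2 = 11110010 → 4-byte char #3 = F2 93 A1 A3.
Offset 11: leading byte 0x5E = 01011110 → 1-byte char #4 = 5E.
Offset 12: leading byte 0xE6 = 11100110 → 3-byte char #5 = E6 A0 B3.
Offset 15: leading byte 0xC9 = 11001001 → 2-byte char #6 = C9 A8.
Offset 17: leading byte 0xF0 = 11110000 → 4-byte char #7 = F0 9F A4 97.
Offset 21: leading byte 0xF0 = 11110000 → 4-byte char #8 = F0 98 B0 AA.
Leading byte 0xF0 = 11110000 matches 11110xxx → 4-byte sequence.
Byte 1: 0xF0 = 11110000, payload 000 (3 bits).
Byte 2: 0x98 = 10011000 (10xxxxxx ✓), payload 011000.
Byte 3: 0xB0 = 10110000 (10xxxxxx ✓), payload 110000.
Byte 4: 0xAA = 10101010 (10xxxxxx ✓), payload 101010.
Concatenate: 000011000110000101010 = 0x18C2A (21 bits → U+18C2A).

U+18C2A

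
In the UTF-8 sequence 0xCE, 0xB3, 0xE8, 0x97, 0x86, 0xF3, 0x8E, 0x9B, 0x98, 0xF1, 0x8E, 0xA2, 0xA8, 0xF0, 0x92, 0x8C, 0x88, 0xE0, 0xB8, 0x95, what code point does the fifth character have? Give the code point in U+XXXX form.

U+12308

Offset 0: leading byte 0xCE = 11001110 → 2-byte char #1 = CE B3.
Offset 2: leading byte 0xE8 = 11101000 → 3-byte char #2 = E8 97 86.
Offset 5: leading byte 0xF3 = 11110011 → 4-byte char #3 = F3 8E 9B 98.
Offset 9: leading byte 0xF1 = 11110001 → 4-byte char #4 = F1 8E A2 A8.
Offset 13: leading byte 0xF0 = 11110000 → 4-byte char #5 = F0 92 8C 88.
Leading byte 0xF0 = 11110000 matches 11110xxx → 4-byte sequence.
Byte 1: 0xF0 = 11110000, payload 000 (3 bits).
Byte 2: 0x92 = 10010010 (10xxxxxx ✓), payload 010010.
Byte 3: 0x8C = 10001100 (10xxxxxx ✓), payload 001100.
Byte 4: 0x88 = 10001000 (10xxxxxx ✓), payload 001000.
Concatenate: 000010010001100001000 = 0x12308 (21 bits → U+12308).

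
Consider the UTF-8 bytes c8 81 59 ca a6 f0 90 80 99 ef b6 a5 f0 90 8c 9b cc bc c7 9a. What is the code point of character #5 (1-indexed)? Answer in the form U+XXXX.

U+FDA5

Offset 0: leading byte 0xC8 = 11001000 → 2-byte char #1 = C8 81.
Offset 2: leading byte 0x59 = 01011001 → 1-byte char #2 = 59.
Offset 3: leading byte 0xCA = 11001010 → 2-byte char #3 = CA A6.
Offset 5: leading byte 0xF0 = 11110000 → 4-byte char #4 = F0 90 80 99.
Offset 9: leading byte 0xEF = 11101111 → 3-byte char #5 = EF B6 A5.
Leading byte 0xEF = 11101111 matches 1110xxxx → 3-byte sequence.
Byte 1: 0xEF = 11101111, payload 1111 (4 bits).
Byte 2: 0xB6 = 10110110 (10xxxxxx ✓), payload 110110.
Byte 3: 0xA5 = 10100101 (10xxxxxx ✓), payload 100101.
Concatenate: 1111110110100101 = 0xFDA5 (16 bits → U+FDA5).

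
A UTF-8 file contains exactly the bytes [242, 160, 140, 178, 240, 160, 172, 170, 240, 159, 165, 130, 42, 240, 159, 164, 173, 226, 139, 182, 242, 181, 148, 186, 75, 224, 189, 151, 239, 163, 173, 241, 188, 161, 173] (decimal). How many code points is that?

Byte at offset 0: 0xF2 = 11110010 → 4-byte char (#1). Advance 4.
Byte at offset 4: 0xF0 = 11110000 → 4-byte char (#2). Advance 4.
Byte at offset 8: 0xF0 = 11110000 → 4-byte char (#3). Advance 4.
Byte at offset 12: 0x2A = 00101010 → 1-byte char (#4). Advance 1.
Byte at offset 13: 0xF0 = 11110000 → 4-byte char (#5). Advance 4.
Byte at offset 17: 0xE2 = 11100010 → 3-byte char (#6). Advance 3.
Byte at offset 20: 0xF2 = 11110010 → 4-byte char (#7). Advance 4.
Byte at offset 24: 0x4B = 01001011 → 1-byte char (#8). Advance 1.
Byte at offset 25: 0xE0 = 11100000 → 3-byte char (#9). Advance 3.
Byte at offset 28: 0xEF = 11101111 → 3-byte char (#10). Advance 3.
Byte at offset 31: 0xF1 = 11110001 → 4-byte char (#11). Advance 4.
Reached end at offset 35 after 11 code points.

11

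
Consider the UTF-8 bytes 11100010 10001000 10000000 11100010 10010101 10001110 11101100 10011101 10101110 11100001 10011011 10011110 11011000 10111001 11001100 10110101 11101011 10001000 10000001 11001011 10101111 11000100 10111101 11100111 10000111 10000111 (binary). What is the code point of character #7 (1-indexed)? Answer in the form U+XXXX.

Offset 0: leading byte 0xE2 = 11100010 → 3-byte char #1 = E2 88 80.
Offset 3: leading byte 0xE2 = 11100010 → 3-byte char #2 = E2 95 8E.
Offset 6: leading byte 0xEC = 11101100 → 3-byte char #3 = EC 9D AE.
Offset 9: leading byte 0xE1 = 11100001 → 3-byte char #4 = E1 9B 9E.
Offset 12: leading byte 0xD8 = 11011000 → 2-byte char #5 = D8 B9.
Offset 14: leading byte 0xCC = 11001100 → 2-byte char #6 = CC B5.
Offset 16: leading byte 0xEB = 11101011 → 3-byte char #7 = EB 88 81.
Leading byte 0xEB = 11101011 matches 1110xxxx → 3-byte sequence.
Byte 1: 0xEB = 11101011, payload 1011 (4 bits).
Byte 2: 0x88 = 10001000 (10xxxxxx ✓), payload 001000.
Byte 3: 0x81 = 10000001 (10xxxxxx ✓), payload 000001.
Concatenate: 1011001000000001 = 0xB201 (16 bits → U+B201).

U+B201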